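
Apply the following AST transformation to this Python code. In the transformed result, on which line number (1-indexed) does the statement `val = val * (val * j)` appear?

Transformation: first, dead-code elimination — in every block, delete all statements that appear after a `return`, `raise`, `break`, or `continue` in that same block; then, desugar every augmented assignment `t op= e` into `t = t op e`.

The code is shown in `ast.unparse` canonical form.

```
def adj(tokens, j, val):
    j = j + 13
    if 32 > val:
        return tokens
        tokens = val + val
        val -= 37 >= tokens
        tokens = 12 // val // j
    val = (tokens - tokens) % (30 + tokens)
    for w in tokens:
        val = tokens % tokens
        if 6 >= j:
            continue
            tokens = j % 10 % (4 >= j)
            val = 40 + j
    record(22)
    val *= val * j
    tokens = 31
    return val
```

11

Transformed code:
def adj(tokens, j, val):
    j = j + 13
    if 32 > val:
        return tokens
    val = (tokens - tokens) % (30 + tokens)
    for w in tokens:
        val = tokens % tokens
        if 6 >= j:
            continue
    record(22)
    val = val * (val * j)
    tokens = 31
    return val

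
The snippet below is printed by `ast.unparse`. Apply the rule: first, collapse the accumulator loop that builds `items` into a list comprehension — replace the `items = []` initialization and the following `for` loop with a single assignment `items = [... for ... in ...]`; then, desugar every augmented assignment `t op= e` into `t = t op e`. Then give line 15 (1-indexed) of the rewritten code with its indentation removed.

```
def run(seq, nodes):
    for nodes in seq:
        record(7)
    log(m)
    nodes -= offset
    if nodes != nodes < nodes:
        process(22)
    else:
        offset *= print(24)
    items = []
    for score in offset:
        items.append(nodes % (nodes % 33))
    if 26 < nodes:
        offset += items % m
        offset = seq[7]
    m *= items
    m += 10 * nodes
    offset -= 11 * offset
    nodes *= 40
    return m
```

Transformed code:
def run(seq, nodes):
    for nodes in seq:
        record(7)
    log(m)
    nodes = nodes - offset
    if nodes != nodes < nodes:
        process(22)
    else:
        offset = offset * print(24)
    items = [nodes % (nodes % 33) for score in offset]
    if 26 < nodes:
        offset = offset + items % m
        offset = seq[7]
    m = m * items
    m = m + 10 * nodes
    offset = offset - 11 * offset
    nodes = nodes * 40
    return m

m = m + 10 * nodes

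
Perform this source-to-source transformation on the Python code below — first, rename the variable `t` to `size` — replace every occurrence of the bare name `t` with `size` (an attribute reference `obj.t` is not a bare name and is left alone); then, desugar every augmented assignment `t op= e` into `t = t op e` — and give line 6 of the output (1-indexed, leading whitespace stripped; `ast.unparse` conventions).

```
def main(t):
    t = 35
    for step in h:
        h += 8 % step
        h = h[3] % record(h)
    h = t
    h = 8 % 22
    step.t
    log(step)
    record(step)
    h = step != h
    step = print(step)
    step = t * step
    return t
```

Transformed code:
def main(size):
    size = 35
    for step in h:
        h = h + 8 % step
        h = h[3] % record(h)
    h = size
    h = 8 % 22
    step.t
    log(step)
    record(step)
    h = step != h
    step = print(step)
    step = size * step
    return size

h = size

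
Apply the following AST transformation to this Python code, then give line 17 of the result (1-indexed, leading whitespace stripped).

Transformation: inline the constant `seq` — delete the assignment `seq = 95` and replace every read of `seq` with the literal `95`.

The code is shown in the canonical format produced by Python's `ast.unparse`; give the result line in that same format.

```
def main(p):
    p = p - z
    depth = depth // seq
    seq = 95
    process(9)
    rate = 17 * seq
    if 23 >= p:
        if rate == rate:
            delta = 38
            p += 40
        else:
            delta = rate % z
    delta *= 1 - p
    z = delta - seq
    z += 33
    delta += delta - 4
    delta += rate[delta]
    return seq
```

return 95

Transformed code:
def main(p):
    p = p - z
    depth = depth // 95
    process(9)
    rate = 17 * 95
    if 23 >= p:
        if rate == rate:
            delta = 38
            p += 40
        else:
            delta = rate % z
    delta *= 1 - p
    z = delta - 95
    z += 33
    delta += delta - 4
    delta += rate[delta]
    return 95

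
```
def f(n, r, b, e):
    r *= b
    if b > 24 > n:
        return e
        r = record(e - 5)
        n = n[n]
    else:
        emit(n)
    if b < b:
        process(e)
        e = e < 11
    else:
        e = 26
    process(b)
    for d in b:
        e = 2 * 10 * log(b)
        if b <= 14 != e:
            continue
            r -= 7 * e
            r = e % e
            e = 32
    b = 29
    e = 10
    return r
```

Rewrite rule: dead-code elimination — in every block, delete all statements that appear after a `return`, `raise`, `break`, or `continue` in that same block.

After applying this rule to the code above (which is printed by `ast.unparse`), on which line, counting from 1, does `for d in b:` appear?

Transformed code:
def f(n, r, b, e):
    r *= b
    if b > 24 > n:
        return e
    else:
        emit(n)
    if b < b:
        process(e)
        e = e < 11
    else:
        e = 26
    process(b)
    for d in b:
        e = 2 * 10 * log(b)
        if b <= 14 != e:
            continue
    b = 29
    e = 10
    return r

13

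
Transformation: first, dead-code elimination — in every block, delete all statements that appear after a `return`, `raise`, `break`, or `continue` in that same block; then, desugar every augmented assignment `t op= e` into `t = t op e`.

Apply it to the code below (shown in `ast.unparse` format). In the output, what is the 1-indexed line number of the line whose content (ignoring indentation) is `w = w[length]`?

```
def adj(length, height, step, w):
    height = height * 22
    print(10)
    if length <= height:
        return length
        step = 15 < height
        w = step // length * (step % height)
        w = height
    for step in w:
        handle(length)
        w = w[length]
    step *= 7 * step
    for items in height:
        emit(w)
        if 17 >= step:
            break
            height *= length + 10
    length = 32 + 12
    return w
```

8

Transformed code:
def adj(length, height, step, w):
    height = height * 22
    print(10)
    if length <= height:
        return length
    for step in w:
        handle(length)
        w = w[length]
    step = step * (7 * step)
    for items in height:
        emit(w)
        if 17 >= step:
            break
    length = 32 + 12
    return w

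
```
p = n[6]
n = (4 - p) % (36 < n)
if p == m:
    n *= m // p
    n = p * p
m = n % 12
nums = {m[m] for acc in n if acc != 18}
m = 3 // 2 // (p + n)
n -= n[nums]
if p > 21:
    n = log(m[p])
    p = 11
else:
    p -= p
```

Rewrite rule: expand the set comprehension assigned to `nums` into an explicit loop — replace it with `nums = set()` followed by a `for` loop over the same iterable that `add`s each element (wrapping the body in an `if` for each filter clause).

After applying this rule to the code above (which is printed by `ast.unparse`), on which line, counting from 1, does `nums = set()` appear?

7

Transformed code:
p = n[6]
n = (4 - p) % (36 < n)
if p == m:
    n *= m // p
    n = p * p
m = n % 12
nums = set()
for acc in n:
    if acc != 18:
        nums.add(m[m])
m = 3 // 2 // (p + n)
n -= n[nums]
if p > 21:
    n = log(m[p])
    p = 11
else:
    p -= p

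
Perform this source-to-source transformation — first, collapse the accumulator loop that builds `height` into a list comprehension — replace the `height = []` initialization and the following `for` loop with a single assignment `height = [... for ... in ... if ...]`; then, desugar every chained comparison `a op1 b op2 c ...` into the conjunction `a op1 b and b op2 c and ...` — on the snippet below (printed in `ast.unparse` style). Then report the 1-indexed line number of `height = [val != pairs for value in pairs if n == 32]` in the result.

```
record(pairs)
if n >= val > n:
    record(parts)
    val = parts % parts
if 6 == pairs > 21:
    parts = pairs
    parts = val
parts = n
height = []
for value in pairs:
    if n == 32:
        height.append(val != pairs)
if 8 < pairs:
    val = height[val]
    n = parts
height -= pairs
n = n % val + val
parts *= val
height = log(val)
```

Transformed code:
record(pairs)
if n >= val and val > n:
    record(parts)
    val = parts % parts
if 6 == pairs and pairs > 21:
    parts = pairs
    parts = val
parts = n
height = [val != pairs for value in pairs if n == 32]
if 8 < pairs:
    val = height[val]
    n = parts
height -= pairs
n = n % val + val
parts *= val
height = log(val)

9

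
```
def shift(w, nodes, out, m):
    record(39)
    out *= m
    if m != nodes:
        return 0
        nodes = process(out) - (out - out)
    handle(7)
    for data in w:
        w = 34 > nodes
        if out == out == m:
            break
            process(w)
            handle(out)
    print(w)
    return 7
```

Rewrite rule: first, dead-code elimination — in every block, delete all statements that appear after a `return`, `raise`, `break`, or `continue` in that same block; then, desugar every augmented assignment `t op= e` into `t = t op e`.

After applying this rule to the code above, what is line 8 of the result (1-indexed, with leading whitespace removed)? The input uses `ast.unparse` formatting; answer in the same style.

Transformed code:
def shift(w, nodes, out, m):
    record(39)
    out = out * m
    if m != nodes:
        return 0
    handle(7)
    for data in w:
        w = 34 > nodes
        if out == out == m:
            break
    print(w)
    return 7

w = 34 > nodes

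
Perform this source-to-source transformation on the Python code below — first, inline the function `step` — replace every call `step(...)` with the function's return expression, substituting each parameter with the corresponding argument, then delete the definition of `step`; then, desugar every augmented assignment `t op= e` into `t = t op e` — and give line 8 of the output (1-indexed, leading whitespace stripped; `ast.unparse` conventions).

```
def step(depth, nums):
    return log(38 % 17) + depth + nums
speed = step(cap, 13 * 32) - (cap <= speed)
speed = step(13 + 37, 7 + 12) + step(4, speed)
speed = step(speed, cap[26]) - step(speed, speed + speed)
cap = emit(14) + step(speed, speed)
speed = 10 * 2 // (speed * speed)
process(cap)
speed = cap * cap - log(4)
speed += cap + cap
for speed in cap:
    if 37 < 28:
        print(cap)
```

speed = speed + (cap + cap)

Transformed code:
speed = log(38 % 17) + cap + 13 * 32 - (cap <= speed)
speed = log(38 % 17) + (13 + 37) + (7 + 12) + (log(38 % 17) + 4 + speed)
speed = log(38 % 17) + speed + cap[26] - (log(38 % 17) + speed + (speed + speed))
cap = emit(14) + (log(38 % 17) + speed + speed)
speed = 10 * 2 // (speed * speed)
process(cap)
speed = cap * cap - log(4)
speed = speed + (cap + cap)
for speed in cap:
    if 37 < 28:
        print(cap)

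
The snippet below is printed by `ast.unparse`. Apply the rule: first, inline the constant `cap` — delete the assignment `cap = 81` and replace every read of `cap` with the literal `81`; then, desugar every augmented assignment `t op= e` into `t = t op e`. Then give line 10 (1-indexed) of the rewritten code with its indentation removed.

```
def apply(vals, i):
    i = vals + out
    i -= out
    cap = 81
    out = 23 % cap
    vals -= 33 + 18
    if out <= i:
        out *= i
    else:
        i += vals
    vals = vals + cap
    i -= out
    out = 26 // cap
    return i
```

Transformed code:
def apply(vals, i):
    i = vals + out
    i = i - out
    out = 23 % 81
    vals = vals - (33 + 18)
    if out <= i:
        out = out * i
    else:
        i = i + vals
    vals = vals + 81
    i = i - out
    out = 26 // 81
    return i

vals = vals + 81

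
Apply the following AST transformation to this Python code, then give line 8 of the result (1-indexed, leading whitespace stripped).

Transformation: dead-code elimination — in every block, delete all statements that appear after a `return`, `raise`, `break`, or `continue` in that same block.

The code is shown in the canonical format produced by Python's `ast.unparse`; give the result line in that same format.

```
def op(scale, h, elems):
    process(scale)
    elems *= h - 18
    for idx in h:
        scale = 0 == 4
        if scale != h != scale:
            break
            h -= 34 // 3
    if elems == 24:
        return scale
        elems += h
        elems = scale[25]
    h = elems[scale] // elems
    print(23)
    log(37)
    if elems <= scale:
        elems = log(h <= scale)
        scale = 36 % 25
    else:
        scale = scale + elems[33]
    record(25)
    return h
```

Transformed code:
def op(scale, h, elems):
    process(scale)
    elems *= h - 18
    for idx in h:
        scale = 0 == 4
        if scale != h != scale:
            break
    if elems == 24:
        return scale
    h = elems[scale] // elems
    print(23)
    log(37)
    if elems <= scale:
        elems = log(h <= scale)
        scale = 36 % 25
    else:
        scale = scale + elems[33]
    record(25)
    return h

if elems == 24:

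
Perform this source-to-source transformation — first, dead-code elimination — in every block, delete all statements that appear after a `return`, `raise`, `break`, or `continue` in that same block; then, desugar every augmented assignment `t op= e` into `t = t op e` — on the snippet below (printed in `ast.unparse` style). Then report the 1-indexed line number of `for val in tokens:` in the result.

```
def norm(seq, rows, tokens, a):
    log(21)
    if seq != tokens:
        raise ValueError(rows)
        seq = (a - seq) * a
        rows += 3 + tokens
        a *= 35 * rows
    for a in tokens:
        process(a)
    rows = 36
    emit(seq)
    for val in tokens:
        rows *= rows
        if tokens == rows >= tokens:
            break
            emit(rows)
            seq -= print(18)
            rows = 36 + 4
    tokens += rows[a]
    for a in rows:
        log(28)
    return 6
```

9

Transformed code:
def norm(seq, rows, tokens, a):
    log(21)
    if seq != tokens:
        raise ValueError(rows)
    for a in tokens:
        process(a)
    rows = 36
    emit(seq)
    for val in tokens:
        rows = rows * rows
        if tokens == rows >= tokens:
            break
    tokens = tokens + rows[a]
    for a in rows:
        log(28)
    return 6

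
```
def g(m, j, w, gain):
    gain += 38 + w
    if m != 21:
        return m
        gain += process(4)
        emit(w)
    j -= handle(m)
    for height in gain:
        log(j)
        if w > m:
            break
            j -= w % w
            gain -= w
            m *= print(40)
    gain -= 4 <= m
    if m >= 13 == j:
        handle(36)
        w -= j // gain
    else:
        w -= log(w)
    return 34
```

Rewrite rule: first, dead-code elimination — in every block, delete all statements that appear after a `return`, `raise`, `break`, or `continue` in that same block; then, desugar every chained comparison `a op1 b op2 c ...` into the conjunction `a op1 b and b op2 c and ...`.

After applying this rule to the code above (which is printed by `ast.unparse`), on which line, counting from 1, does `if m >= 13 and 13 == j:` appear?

11

Transformed code:
def g(m, j, w, gain):
    gain += 38 + w
    if m != 21:
        return m
    j -= handle(m)
    for height in gain:
        log(j)
        if w > m:
            break
    gain -= 4 <= m
    if m >= 13 and 13 == j:
        handle(36)
        w -= j // gain
    else:
        w -= log(w)
    return 34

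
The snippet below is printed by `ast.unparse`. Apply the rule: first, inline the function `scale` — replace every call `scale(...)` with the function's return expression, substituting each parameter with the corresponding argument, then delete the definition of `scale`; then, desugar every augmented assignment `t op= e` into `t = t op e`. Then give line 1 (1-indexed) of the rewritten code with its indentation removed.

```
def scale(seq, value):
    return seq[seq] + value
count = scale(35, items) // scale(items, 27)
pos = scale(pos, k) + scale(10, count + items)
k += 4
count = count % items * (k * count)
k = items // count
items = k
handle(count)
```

count = (35[35] + items) // (items[items] + 27)

Transformed code:
count = (35[35] + items) // (items[items] + 27)
pos = pos[pos] + k + (10[10] + (count + items))
k = k + 4
count = count % items * (k * count)
k = items // count
items = k
handle(count)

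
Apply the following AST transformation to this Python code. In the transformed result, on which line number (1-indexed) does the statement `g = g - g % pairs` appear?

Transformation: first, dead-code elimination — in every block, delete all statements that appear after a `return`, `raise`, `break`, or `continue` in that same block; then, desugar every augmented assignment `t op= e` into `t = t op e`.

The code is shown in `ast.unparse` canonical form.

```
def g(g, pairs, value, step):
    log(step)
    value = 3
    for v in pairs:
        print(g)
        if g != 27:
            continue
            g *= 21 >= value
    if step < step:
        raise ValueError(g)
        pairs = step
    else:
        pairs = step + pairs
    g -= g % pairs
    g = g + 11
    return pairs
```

12

Transformed code:
def g(g, pairs, value, step):
    log(step)
    value = 3
    for v in pairs:
        print(g)
        if g != 27:
            continue
    if step < step:
        raise ValueError(g)
    else:
        pairs = step + pairs
    g = g - g % pairs
    g = g + 11
    return pairs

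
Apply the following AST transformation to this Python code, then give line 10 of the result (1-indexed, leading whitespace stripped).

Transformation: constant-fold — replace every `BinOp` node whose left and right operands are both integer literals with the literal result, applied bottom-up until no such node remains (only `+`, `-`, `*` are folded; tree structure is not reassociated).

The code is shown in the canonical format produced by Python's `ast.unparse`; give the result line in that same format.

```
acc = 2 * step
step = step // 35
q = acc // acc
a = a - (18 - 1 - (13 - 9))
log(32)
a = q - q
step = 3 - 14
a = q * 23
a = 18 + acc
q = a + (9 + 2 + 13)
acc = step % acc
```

Transformed code:
acc = 2 * step
step = step // 35
q = acc // acc
a = a - 13
log(32)
a = q - q
step = -11
a = q * 23
a = 18 + acc
q = a + 24
acc = step % acc

q = a + 24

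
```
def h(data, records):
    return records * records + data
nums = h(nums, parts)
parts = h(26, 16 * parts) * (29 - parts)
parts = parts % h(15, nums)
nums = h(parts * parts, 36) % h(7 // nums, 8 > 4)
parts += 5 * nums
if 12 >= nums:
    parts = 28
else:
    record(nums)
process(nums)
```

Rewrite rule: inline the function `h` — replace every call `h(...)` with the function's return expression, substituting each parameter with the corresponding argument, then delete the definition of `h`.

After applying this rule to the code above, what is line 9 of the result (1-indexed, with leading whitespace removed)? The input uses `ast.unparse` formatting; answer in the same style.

Transformed code:
nums = parts * parts + nums
parts = (16 * parts * (16 * parts) + 26) * (29 - parts)
parts = parts % (nums * nums + 15)
nums = (36 * 36 + parts * parts) % ((8 > 4) * (8 > 4) + 7 // nums)
parts += 5 * nums
if 12 >= nums:
    parts = 28
else:
    record(nums)
process(nums)

record(nums)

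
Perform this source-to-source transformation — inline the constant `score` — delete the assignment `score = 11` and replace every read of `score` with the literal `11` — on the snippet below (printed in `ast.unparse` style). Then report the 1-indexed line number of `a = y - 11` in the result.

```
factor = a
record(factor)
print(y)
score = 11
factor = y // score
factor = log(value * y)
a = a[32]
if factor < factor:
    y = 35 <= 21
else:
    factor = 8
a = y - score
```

Transformed code:
factor = a
record(factor)
print(y)
factor = y // 11
factor = log(value * y)
a = a[32]
if factor < factor:
    y = 35 <= 21
else:
    factor = 8
a = y - 11

11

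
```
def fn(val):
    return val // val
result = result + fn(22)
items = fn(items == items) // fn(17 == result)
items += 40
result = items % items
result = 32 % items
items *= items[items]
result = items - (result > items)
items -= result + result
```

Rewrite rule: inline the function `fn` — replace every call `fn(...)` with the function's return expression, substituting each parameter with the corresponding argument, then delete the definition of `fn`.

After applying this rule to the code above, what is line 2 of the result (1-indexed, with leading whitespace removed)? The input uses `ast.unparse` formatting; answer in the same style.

Transformed code:
result = result + 22 // 22
items = (items == items) // (items == items) // ((17 == result) // (17 == result))
items += 40
result = items % items
result = 32 % items
items *= items[items]
result = items - (result > items)
items -= result + result

items = (items == items) // (items == items) // ((17 == result) // (17 == result))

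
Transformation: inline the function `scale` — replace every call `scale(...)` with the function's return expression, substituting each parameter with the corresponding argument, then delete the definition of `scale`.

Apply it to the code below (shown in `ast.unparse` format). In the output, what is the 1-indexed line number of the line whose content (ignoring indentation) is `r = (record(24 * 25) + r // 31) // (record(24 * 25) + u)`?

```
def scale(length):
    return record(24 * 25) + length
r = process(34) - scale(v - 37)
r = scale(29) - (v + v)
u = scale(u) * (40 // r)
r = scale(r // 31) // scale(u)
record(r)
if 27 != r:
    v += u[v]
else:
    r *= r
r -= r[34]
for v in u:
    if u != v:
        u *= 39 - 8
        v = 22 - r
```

4

Transformed code:
r = process(34) - (record(24 * 25) + (v - 37))
r = record(24 * 25) + 29 - (v + v)
u = (record(24 * 25) + u) * (40 // r)
r = (record(24 * 25) + r // 31) // (record(24 * 25) + u)
record(r)
if 27 != r:
    v += u[v]
else:
    r *= r
r -= r[34]
for v in u:
    if u != v:
        u *= 39 - 8
        v = 22 - r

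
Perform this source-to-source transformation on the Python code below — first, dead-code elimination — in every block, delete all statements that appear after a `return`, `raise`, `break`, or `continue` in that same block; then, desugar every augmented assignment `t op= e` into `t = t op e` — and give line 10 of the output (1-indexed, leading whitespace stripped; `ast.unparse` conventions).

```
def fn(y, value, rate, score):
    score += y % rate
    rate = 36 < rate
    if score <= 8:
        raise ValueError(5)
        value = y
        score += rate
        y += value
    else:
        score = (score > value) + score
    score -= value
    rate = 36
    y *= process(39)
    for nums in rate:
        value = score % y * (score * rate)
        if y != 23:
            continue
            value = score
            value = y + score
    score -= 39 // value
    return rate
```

y = y * process(39)

Transformed code:
def fn(y, value, rate, score):
    score = score + y % rate
    rate = 36 < rate
    if score <= 8:
        raise ValueError(5)
    else:
        score = (score > value) + score
    score = score - value
    rate = 36
    y = y * process(39)
    for nums in rate:
        value = score % y * (score * rate)
        if y != 23:
            continue
    score = score - 39 // value
    return rate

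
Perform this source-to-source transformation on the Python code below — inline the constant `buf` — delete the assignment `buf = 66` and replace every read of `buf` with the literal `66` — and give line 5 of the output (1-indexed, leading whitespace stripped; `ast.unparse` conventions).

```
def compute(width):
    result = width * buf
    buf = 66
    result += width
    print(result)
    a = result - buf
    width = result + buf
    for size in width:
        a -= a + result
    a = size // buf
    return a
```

Transformed code:
def compute(width):
    result = width * 66
    result += width
    print(result)
    a = result - 66
    width = result + 66
    for size in width:
        a -= a + result
    a = size // 66
    return a

a = result - 66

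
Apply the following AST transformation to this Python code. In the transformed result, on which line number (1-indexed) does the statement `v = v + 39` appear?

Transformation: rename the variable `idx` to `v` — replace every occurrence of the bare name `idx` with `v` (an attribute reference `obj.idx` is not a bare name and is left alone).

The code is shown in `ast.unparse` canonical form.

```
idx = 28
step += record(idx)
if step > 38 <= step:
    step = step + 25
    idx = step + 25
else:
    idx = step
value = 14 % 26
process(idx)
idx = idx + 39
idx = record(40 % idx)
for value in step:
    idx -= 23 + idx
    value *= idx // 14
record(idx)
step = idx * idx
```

Transformed code:
v = 28
step += record(v)
if step > 38 <= step:
    step = step + 25
    v = step + 25
else:
    v = step
value = 14 % 26
process(v)
v = v + 39
v = record(40 % v)
for value in step:
    v -= 23 + v
    value *= v // 14
record(v)
step = v * v

10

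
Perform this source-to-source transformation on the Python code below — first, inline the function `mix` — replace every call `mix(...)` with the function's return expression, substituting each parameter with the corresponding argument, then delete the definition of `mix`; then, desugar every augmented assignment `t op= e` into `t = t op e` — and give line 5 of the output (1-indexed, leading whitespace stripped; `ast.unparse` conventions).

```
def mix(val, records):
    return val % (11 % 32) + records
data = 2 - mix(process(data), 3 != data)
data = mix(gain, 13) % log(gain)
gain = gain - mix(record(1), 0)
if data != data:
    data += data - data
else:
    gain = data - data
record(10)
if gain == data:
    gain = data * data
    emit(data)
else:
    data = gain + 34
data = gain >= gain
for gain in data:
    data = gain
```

data = data + (data - data)

Transformed code:
data = 2 - (process(data) % (11 % 32) + (3 != data))
data = (gain % (11 % 32) + 13) % log(gain)
gain = gain - (record(1) % (11 % 32) + 0)
if data != data:
    data = data + (data - data)
else:
    gain = data - data
record(10)
if gain == data:
    gain = data * data
    emit(data)
else:
    data = gain + 34
data = gain >= gain
for gain in data:
    data = gain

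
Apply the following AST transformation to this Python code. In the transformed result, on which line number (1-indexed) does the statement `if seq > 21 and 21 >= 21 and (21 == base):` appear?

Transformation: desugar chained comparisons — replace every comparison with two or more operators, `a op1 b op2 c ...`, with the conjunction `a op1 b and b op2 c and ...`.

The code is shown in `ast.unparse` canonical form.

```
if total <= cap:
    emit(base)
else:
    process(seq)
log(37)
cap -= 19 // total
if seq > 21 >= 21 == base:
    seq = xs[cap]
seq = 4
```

7

Transformed code:
if total <= cap:
    emit(base)
else:
    process(seq)
log(37)
cap -= 19 // total
if seq > 21 and 21 >= 21 and (21 == base):
    seq = xs[cap]
seq = 4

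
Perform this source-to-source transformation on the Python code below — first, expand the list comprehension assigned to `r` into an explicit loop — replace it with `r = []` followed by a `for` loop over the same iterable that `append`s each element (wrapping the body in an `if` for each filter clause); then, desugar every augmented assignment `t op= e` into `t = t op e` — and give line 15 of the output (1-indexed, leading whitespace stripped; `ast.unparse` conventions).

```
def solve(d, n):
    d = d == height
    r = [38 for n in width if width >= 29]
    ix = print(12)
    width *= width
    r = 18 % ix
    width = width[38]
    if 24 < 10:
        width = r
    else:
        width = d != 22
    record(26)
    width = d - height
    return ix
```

Transformed code:
def solve(d, n):
    d = d == height
    r = []
    for n in width:
        if width >= 29:
            r.append(38)
    ix = print(12)
    width = width * width
    r = 18 % ix
    width = width[38]
    if 24 < 10:
        width = r
    else:
        width = d != 22
    record(26)
    width = d - height
    return ix

record(26)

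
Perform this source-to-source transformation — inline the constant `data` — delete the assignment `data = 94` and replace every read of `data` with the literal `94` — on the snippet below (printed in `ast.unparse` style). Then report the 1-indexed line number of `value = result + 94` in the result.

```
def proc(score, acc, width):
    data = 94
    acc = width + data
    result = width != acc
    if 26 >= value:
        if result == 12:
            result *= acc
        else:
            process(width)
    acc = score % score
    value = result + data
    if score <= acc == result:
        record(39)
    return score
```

Transformed code:
def proc(score, acc, width):
    acc = width + 94
    result = width != acc
    if 26 >= value:
        if result == 12:
            result *= acc
        else:
            process(width)
    acc = score % score
    value = result + 94
    if score <= acc == result:
        record(39)
    return score

10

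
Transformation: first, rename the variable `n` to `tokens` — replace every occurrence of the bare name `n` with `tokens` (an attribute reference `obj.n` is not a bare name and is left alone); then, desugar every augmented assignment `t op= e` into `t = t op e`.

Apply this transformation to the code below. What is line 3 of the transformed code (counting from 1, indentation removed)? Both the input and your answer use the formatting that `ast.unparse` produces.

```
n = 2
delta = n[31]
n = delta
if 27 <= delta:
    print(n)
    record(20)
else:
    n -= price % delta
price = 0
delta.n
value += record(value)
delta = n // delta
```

Transformed code:
tokens = 2
delta = tokens[31]
tokens = delta
if 27 <= delta:
    print(tokens)
    record(20)
else:
    tokens = tokens - price % delta
price = 0
delta.n
value = value + record(value)
delta = tokens // delta

tokens = delta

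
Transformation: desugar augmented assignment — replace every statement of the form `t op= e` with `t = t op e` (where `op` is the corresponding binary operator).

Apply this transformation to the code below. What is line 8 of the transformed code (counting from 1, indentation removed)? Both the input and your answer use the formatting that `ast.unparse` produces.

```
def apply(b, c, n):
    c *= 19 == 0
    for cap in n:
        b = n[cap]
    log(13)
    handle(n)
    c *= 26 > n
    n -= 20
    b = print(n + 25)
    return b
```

Transformed code:
def apply(b, c, n):
    c = c * (19 == 0)
    for cap in n:
        b = n[cap]
    log(13)
    handle(n)
    c = c * (26 > n)
    n = n - 20
    b = print(n + 25)
    return b

n = n - 20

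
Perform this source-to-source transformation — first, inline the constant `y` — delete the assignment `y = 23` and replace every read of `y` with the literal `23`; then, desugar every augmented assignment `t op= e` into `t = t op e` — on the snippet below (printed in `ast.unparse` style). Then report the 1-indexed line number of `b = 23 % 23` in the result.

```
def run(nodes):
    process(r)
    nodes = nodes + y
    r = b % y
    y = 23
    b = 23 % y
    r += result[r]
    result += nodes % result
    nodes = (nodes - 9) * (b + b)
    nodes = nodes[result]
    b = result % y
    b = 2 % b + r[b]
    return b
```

5

Transformed code:
def run(nodes):
    process(r)
    nodes = nodes + 23
    r = b % 23
    b = 23 % 23
    r = r + result[r]
    result = result + nodes % result
    nodes = (nodes - 9) * (b + b)
    nodes = nodes[result]
    b = result % 23
    b = 2 % b + r[b]
    return b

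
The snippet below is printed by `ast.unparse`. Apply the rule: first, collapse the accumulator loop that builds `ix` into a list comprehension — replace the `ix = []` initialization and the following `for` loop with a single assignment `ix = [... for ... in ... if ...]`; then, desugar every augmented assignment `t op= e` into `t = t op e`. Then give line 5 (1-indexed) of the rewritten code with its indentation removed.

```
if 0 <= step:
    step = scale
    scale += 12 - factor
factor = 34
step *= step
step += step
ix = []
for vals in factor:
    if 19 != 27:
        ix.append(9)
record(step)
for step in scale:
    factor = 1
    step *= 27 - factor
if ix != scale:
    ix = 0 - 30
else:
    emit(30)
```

step = step * step

Transformed code:
if 0 <= step:
    step = scale
    scale = scale + (12 - factor)
factor = 34
step = step * step
step = step + step
ix = [9 for vals in factor if 19 != 27]
record(step)
for step in scale:
    factor = 1
    step = step * (27 - factor)
if ix != scale:
    ix = 0 - 30
else:
    emit(30)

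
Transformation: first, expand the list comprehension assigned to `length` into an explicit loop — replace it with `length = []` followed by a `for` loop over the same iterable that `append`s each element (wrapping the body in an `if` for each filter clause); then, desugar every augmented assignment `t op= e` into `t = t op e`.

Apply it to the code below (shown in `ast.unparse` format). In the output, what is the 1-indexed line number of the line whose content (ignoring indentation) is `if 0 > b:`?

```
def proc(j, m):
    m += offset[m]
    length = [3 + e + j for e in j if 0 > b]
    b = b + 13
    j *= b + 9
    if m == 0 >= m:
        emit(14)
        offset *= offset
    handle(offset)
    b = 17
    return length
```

5

Transformed code:
def proc(j, m):
    m = m + offset[m]
    length = []
    for e in j:
        if 0 > b:
            length.append(3 + e + j)
    b = b + 13
    j = j * (b + 9)
    if m == 0 >= m:
        emit(14)
        offset = offset * offset
    handle(offset)
    b = 17
    return length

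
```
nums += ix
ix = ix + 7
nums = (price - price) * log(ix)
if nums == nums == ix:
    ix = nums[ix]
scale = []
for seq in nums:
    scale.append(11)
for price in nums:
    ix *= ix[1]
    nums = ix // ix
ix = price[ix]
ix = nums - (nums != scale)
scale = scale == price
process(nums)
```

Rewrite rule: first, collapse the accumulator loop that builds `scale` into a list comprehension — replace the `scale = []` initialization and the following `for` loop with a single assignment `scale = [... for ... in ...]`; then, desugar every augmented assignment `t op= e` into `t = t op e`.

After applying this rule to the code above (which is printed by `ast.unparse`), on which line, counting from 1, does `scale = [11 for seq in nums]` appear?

6

Transformed code:
nums = nums + ix
ix = ix + 7
nums = (price - price) * log(ix)
if nums == nums == ix:
    ix = nums[ix]
scale = [11 for seq in nums]
for price in nums:
    ix = ix * ix[1]
    nums = ix // ix
ix = price[ix]
ix = nums - (nums != scale)
scale = scale == price
process(nums)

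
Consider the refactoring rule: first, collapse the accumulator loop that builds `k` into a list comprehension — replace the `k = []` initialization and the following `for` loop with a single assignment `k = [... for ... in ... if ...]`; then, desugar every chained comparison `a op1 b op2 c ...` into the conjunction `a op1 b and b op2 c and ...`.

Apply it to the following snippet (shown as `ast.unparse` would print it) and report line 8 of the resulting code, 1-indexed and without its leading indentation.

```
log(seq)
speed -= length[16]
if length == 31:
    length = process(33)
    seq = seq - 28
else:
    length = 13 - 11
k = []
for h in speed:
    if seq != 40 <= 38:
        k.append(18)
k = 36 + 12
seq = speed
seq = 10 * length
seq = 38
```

k = [18 for h in speed if seq != 40 and 40 <= 38]

Transformed code:
log(seq)
speed -= length[16]
if length == 31:
    length = process(33)
    seq = seq - 28
else:
    length = 13 - 11
k = [18 for h in speed if seq != 40 and 40 <= 38]
k = 36 + 12
seq = speed
seq = 10 * length
seq = 38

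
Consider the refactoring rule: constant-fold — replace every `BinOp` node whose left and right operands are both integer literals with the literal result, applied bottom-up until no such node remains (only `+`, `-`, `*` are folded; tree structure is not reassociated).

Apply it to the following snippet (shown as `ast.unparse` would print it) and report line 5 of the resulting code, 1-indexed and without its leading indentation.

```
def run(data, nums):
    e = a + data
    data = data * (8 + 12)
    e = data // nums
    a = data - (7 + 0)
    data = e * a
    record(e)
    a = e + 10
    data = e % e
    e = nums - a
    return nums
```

a = data - 7

Transformed code:
def run(data, nums):
    e = a + data
    data = data * 20
    e = data // nums
    a = data - 7
    data = e * a
    record(e)
    a = e + 10
    data = e % e
    e = nums - a
    return nums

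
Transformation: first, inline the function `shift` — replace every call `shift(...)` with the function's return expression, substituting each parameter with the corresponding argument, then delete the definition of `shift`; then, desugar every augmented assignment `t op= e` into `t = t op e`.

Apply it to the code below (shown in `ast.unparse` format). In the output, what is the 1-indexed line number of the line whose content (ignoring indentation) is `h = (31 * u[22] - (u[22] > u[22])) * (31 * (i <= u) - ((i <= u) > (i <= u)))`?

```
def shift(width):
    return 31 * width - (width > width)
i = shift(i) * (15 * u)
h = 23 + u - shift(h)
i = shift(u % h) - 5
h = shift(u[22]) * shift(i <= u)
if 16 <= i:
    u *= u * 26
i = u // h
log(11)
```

4

Transformed code:
i = (31 * i - (i > i)) * (15 * u)
h = 23 + u - (31 * h - (h > h))
i = 31 * (u % h) - (u % h > u % h) - 5
h = (31 * u[22] - (u[22] > u[22])) * (31 * (i <= u) - ((i <= u) > (i <= u)))
if 16 <= i:
    u = u * (u * 26)
i = u // h
log(11)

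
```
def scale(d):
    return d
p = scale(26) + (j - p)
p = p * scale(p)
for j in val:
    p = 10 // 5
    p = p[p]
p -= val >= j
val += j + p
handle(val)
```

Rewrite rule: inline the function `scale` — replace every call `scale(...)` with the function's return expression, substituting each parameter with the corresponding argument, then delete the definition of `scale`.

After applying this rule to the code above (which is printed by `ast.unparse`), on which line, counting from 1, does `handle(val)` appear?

Transformed code:
p = 26 + (j - p)
p = p * p
for j in val:
    p = 10 // 5
    p = p[p]
p -= val >= j
val += j + p
handle(val)

8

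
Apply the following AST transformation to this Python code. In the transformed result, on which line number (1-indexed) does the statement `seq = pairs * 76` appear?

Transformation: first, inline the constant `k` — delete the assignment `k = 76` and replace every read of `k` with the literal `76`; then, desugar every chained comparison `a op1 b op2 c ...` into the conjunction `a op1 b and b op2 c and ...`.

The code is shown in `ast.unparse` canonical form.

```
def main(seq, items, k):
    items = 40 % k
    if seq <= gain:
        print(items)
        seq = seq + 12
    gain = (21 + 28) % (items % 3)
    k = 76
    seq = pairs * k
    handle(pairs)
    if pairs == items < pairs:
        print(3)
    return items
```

7

Transformed code:
def main(seq, items, k):
    items = 40 % 76
    if seq <= gain:
        print(items)
        seq = seq + 12
    gain = (21 + 28) % (items % 3)
    seq = pairs * 76
    handle(pairs)
    if pairs == items and items < pairs:
        print(3)
    return items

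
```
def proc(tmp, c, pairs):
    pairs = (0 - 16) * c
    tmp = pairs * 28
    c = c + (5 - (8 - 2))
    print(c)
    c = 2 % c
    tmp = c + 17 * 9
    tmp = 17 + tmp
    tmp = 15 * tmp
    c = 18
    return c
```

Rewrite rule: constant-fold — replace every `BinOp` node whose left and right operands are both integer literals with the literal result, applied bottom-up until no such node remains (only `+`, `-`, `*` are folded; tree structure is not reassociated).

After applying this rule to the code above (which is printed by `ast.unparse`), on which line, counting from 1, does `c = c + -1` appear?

4

Transformed code:
def proc(tmp, c, pairs):
    pairs = -16 * c
    tmp = pairs * 28
    c = c + -1
    print(c)
    c = 2 % c
    tmp = c + 153
    tmp = 17 + tmp
    tmp = 15 * tmp
    c = 18
    return c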